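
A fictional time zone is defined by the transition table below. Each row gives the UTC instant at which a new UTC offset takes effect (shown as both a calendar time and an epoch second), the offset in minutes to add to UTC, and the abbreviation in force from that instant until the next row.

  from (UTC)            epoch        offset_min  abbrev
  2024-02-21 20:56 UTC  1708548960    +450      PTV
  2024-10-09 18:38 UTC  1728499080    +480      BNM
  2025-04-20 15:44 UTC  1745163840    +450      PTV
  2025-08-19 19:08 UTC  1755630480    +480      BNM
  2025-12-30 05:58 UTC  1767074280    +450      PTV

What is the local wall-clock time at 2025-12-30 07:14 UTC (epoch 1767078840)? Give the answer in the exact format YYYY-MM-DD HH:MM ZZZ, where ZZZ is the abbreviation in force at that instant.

2025-12-30 14:44 PTV

Query: 2025-12-30 07:14 UTC
Rule 5/5 (PTV, +07:30): 2025-12-30 05:58 UTC ≤ query < +∞
7·60 + 14 + 450 = 884 min
884 = 0·1440 + 884; 884 = 14·60 + 44 → 14:44, same day
→ 2025-12-30 14:44 PTV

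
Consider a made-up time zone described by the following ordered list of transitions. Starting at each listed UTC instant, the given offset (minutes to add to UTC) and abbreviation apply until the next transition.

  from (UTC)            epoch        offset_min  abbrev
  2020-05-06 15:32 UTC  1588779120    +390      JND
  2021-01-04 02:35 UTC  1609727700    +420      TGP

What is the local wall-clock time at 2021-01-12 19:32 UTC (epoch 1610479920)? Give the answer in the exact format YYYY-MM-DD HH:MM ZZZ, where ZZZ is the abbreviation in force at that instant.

Query: 2021-01-12 19:32 UTC
Rule 2/2 (TGP, +07:00): 2021-01-04 02:35 UTC ≤ query < +∞
19·60 + 32 + 420 = 1592 min
1592 = 1·1440 + 152; 152 = 2·60 + 32 → 02:32, 2021-01-12 + 1 day = 2021-01-13
→ 2021-01-13 02:32 TGP

2021-01-13 02:32 TGP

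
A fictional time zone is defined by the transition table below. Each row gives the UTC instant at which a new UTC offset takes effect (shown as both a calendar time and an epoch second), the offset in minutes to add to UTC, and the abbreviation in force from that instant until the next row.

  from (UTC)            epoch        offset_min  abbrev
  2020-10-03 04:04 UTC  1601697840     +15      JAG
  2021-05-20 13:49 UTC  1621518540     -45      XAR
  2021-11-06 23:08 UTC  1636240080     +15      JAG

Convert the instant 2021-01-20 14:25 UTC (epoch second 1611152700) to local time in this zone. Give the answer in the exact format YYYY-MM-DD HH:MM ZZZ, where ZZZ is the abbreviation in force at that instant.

2021-01-20 14:40 JAG

Query: 2021-01-20 14:25 UTC
Rule 1/3 (JAG, +00:15): 2020-10-03 04:04 UTC ≤ query < 2021-05-20 13:49 UTC
14·60 + 25 + 15 = 880 min
880 = 0·1440 + 880; 880 = 14·60 + 40 → 14:40, same day
→ 2021-01-20 14:40 JAG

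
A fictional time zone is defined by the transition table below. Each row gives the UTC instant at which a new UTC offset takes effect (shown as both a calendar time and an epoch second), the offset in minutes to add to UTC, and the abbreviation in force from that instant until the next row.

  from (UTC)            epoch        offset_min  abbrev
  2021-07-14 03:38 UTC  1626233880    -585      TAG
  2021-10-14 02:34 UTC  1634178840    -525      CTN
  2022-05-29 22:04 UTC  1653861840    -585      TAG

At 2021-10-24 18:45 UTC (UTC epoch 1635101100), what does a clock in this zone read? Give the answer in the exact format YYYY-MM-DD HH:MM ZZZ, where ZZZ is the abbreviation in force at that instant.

2021-10-24 10:00 CTN

Query: 2021-10-24 18:45 UTC
Rule 2/3 (CTN, -08:45): 2021-10-14 02:34 UTC ≤ query < 2022-05-29 22:04 UTC
18·60 + 45 - 525 = 600 min
600 = 0·1440 + 600; 600 = 10·60 + 0 → 10:00, same day
→ 2021-10-24 10:00 CTN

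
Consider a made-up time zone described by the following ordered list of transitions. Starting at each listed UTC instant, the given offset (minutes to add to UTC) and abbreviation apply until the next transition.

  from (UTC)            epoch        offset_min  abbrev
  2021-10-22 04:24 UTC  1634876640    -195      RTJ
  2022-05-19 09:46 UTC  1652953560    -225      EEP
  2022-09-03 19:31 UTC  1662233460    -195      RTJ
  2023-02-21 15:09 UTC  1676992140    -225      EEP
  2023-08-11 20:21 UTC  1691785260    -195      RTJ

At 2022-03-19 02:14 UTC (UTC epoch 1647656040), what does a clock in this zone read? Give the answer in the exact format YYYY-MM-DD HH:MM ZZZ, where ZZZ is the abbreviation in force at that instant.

Query: 2022-03-19 02:14 UTC
Rule 1/5 (RTJ, -03:15): 2021-10-22 04:24 UTC ≤ query < 2022-05-19 09:46 UTC
2·60 + 14 - 195 = -61 min
-61 = -1·1440 + 1379; 1379 = 22·60 + 59 → 22:59, 2022-03-19 - 1 day = 2022-03-18
→ 2022-03-18 22:59 RTJ

2022-03-18 22:59 RTJ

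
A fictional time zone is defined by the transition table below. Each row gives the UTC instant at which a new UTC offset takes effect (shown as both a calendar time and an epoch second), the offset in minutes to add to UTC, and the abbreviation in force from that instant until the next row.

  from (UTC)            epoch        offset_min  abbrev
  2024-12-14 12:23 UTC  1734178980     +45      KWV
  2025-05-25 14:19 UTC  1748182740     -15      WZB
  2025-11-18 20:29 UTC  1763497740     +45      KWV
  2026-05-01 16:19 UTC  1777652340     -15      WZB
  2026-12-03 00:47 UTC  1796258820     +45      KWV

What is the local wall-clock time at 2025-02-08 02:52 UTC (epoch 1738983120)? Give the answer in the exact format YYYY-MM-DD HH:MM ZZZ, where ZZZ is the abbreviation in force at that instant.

2025-02-08 03:37 KWV

Query: 2025-02-08 02:52 UTC
Rule 1/5 (KWV, +00:45): 2024-12-14 12:23 UTC ≤ query < 2025-05-25 14:19 UTC
2·60 + 52 + 45 = 217 min
217 = 0·1440 + 217; 217 = 3·60 + 37 → 03:37, same day
→ 2025-02-08 03:37 KWV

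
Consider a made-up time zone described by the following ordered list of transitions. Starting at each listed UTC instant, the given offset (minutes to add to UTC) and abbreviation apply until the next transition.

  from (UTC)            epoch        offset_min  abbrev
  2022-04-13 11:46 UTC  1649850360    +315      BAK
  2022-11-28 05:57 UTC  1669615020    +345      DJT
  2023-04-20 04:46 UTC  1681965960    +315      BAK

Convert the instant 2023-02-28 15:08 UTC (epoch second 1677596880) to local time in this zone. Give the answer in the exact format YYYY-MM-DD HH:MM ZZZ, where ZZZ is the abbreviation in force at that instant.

Query: 2023-02-28 15:08 UTC
Rule 2/3 (DJT, +05:45): 2022-11-28 05:57 UTC ≤ query < 2023-04-20 04:46 UTC
15·60 + 8 + 345 = 1253 min
1253 = 0·1440 + 1253; 1253 = 20·60 + 53 → 20:53, same day
→ 2023-02-28 20:53 DJT

2023-02-28 20:53 DJT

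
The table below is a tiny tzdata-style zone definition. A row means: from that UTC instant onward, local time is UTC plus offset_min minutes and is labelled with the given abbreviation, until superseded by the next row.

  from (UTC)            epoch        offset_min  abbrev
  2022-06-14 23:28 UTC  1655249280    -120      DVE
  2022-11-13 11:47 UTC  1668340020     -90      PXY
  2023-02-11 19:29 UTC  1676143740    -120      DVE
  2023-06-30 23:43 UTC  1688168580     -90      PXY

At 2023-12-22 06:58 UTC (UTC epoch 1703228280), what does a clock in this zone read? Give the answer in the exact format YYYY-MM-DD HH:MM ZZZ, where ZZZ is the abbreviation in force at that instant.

2023-12-22 05:28 PXY

Query: 2023-12-22 06:58 UTC
Rule 4/4 (PXY, -01:30): 2023-06-30 23:43 UTC ≤ query < +∞
6·60 + 58 - 90 = 328 min
328 = 0·1440 + 328; 328 = 5·60 + 28 → 05:28, same day
→ 2023-12-22 05:28 PXY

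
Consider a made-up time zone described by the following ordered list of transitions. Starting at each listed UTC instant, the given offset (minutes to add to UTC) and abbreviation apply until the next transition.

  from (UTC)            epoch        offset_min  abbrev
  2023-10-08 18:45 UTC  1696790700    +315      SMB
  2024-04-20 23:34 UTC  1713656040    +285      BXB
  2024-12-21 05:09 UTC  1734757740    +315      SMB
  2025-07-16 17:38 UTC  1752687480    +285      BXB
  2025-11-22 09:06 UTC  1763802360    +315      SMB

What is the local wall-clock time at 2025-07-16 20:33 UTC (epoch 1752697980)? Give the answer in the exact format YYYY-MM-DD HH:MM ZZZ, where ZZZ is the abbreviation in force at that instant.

2025-07-17 01:18 BXB

Query: 2025-07-16 20:33 UTC
Rule 4/5 (BXB, +04:45): 2025-07-16 17:38 UTC ≤ query < 2025-11-22 09:06 UTC
20·60 + 33 + 285 = 1518 min
1518 = 1·1440 + 78; 78 = 1·60 + 18 → 01:18, 2025-07-16 + 1 day = 2025-07-17
→ 2025-07-17 01:18 BXB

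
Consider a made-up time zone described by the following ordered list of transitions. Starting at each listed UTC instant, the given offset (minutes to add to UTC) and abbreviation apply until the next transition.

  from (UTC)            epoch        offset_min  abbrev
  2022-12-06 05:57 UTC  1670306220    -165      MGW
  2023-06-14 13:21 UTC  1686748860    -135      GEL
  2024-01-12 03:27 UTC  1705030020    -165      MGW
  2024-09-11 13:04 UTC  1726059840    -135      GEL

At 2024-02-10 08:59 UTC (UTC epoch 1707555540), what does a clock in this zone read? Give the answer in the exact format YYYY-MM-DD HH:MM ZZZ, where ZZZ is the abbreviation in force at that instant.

Query: 2024-02-10 08:59 UTC
Rule 3/4 (MGW, -02:45): 2024-01-12 03:27 UTC ≤ query < 2024-09-11 13:04 UTC
8·60 + 59 - 165 = 374 min
374 = 0·1440 + 374; 374 = 6·60 + 14 → 06:14, same day
→ 2024-02-10 06:14 MGW

2024-02-10 06:14 MGW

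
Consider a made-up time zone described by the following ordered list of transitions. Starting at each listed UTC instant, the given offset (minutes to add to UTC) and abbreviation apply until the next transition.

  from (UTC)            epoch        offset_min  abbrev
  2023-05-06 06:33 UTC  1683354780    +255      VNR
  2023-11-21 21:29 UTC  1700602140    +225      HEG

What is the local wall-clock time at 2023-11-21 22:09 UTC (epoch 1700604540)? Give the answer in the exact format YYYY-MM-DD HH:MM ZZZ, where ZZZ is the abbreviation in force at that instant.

2023-11-22 01:54 HEG

Query: 2023-11-21 22:09 UTC
Rule 2/2 (HEG, +03:45): 2023-11-21 21:29 UTC ≤ query < +∞
22·60 + 9 + 225 = 1554 min
1554 = 1·1440 + 114; 114 = 1·60 + 54 → 01:54, 2023-11-21 + 1 day = 2023-11-22
→ 2023-11-22 01:54 HEG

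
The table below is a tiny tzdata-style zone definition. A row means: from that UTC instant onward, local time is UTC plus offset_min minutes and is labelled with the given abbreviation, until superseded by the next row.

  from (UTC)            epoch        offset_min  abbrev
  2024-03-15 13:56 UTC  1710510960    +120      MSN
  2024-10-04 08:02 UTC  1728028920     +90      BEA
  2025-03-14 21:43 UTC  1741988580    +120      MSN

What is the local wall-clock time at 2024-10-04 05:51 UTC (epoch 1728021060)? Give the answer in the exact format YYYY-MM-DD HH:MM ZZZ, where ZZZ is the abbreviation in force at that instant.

2024-10-04 07:51 MSN

Query: 2024-10-04 05:51 UTC
Rule 1/3 (MSN, +02:00): 2024-03-15 13:56 UTC ≤ query < 2024-10-04 08:02 UTC
5·60 + 51 + 120 = 471 min
471 = 0·1440 + 471; 471 = 7·60 + 51 → 07:51, same day
→ 2024-10-04 07:51 MSN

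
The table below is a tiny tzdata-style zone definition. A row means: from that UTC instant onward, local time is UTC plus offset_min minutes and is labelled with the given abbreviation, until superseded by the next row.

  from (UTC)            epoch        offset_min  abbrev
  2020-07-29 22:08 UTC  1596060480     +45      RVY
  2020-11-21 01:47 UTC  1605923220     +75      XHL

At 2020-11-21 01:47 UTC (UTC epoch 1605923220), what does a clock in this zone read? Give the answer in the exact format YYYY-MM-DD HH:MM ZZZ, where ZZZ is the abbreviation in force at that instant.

Query: 2020-11-21 01:47 UTC
Rule 2/2 (XHL, +01:15): 2020-11-21 01:47 UTC ≤ query < +∞
1·60 + 47 + 75 = 182 min
182 = 0·1440 + 182; 182 = 3·60 + 2 → 03:02, same day
→ 2020-11-21 03:02 XHL

2020-11-21 03:02 XHL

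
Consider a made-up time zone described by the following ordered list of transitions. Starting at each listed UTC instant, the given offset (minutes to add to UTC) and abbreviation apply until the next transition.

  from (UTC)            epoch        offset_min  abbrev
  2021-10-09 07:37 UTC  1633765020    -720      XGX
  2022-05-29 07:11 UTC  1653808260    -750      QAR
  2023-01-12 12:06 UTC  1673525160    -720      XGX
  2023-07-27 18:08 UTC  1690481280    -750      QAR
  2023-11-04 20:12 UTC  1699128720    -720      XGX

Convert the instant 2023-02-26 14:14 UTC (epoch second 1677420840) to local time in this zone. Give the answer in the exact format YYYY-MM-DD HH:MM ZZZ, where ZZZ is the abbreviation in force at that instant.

2023-02-26 02:14 XGX

Query: 2023-02-26 14:14 UTC
Rule 3/5 (XGX, -12:00): 2023-01-12 12:06 UTC ≤ query < 2023-07-27 18:08 UTC
14·60 + 14 - 720 = 134 min
134 = 0·1440 + 134; 134 = 2·60 + 14 → 02:14, same day
→ 2023-02-26 02:14 XGX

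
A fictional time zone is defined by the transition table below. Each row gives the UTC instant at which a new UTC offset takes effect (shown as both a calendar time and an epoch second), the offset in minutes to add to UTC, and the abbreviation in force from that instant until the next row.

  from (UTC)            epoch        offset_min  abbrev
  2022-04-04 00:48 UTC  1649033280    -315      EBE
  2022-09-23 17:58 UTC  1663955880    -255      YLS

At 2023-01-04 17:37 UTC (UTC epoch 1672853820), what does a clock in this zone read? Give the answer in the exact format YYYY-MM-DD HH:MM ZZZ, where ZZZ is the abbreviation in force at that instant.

Query: 2023-01-04 17:37 UTC
Rule 2/2 (YLS, -04:15): 2022-09-23 17:58 UTC ≤ query < +∞
17·60 + 37 - 255 = 802 min
802 = 0·1440 + 802; 802 = 13·60 + 22 → 13:22, same day
→ 2023-01-04 13:22 YLS

2023-01-04 13:22 YLS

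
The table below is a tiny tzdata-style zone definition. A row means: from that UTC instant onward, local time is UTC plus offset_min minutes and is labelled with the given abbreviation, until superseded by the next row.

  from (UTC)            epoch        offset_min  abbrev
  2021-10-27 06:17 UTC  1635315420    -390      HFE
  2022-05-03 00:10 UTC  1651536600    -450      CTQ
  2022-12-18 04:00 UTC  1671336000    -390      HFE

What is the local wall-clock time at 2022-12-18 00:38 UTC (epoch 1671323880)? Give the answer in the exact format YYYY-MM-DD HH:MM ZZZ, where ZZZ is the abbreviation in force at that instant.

Query: 2022-12-18 00:38 UTC
Rule 2/3 (CTQ, -07:30): 2022-05-03 00:10 UTC ≤ query < 2022-12-18 04:00 UTC
0·60 + 38 - 450 = -412 min
-412 = -1·1440 + 1028; 1028 = 17·60 + 8 → 17:08, 2022-12-18 - 1 day = 2022-12-17
→ 2022-12-17 17:08 CTQ

2022-12-17 17:08 CTQ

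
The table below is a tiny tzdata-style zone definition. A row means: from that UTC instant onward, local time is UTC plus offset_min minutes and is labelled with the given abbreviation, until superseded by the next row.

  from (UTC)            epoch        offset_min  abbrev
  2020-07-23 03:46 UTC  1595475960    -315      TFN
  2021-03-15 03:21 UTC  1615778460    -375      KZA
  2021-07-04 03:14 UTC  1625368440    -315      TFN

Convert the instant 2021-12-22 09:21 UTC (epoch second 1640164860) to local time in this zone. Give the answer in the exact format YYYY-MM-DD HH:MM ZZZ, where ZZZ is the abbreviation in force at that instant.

Query: 2021-12-22 09:21 UTC
Rule 3/3 (TFN, -05:15): 2021-07-04 03:14 UTC ≤ query < +∞
9·60 + 21 - 315 = 246 min
246 = 0·1440 + 246; 246 = 4·60 + 6 → 04:06, same day
→ 2021-12-22 04:06 TFN

2021-12-22 04:06 TFN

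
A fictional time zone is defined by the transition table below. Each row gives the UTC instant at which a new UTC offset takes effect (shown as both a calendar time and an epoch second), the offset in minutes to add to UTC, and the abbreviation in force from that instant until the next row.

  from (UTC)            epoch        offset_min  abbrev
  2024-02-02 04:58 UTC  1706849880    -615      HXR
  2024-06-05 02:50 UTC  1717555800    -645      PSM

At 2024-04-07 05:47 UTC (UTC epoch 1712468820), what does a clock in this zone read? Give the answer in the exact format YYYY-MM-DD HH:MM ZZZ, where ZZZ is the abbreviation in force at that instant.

Query: 2024-04-07 05:47 UTC
Rule 1/2 (HXR, -10:15): 2024-02-02 04:58 UTC ≤ query < 2024-06-05 02:50 UTC
5·60 + 47 - 615 = -268 min
-268 = -1·1440 + 1172; 1172 = 19·60 + 32 → 19:32, 2024-04-07 - 1 day = 2024-04-06
→ 2024-04-06 19:32 HXR

2024-04-06 19:32 HXR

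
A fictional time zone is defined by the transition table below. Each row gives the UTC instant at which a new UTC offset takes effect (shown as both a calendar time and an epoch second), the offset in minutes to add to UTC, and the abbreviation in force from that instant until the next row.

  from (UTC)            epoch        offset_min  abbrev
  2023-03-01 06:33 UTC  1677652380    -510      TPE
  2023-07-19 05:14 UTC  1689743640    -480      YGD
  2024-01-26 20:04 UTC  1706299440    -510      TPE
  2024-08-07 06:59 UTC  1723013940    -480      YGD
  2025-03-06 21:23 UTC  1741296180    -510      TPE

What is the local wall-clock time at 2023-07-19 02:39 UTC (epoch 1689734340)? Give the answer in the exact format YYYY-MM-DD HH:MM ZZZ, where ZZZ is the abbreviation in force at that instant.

Query: 2023-07-19 02:39 UTC
Rule 1/5 (TPE, -08:30): 2023-03-01 06:33 UTC ≤ query < 2023-07-19 05:14 UTC
2·60 + 39 - 510 = -351 min
-351 = -1·1440 + 1089; 1089 = 18·60 + 9 → 18:09, 2023-07-19 - 1 day = 2023-07-18
→ 2023-07-18 18:09 TPE

2023-07-18 18:09 TPE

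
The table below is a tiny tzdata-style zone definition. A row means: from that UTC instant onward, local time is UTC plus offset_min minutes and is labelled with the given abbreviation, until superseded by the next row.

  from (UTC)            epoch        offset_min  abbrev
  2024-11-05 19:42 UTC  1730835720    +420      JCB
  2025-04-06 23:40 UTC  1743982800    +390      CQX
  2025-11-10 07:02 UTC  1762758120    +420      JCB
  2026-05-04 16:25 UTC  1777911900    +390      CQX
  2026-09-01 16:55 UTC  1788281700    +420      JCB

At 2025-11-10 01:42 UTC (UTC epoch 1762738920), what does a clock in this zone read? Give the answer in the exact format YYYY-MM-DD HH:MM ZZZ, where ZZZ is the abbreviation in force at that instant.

Query: 2025-11-10 01:42 UTC
Rule 2/5 (CQX, +06:30): 2025-04-06 23:40 UTC ≤ query < 2025-11-10 07:02 UTC
1·60 + 42 + 390 = 492 min
492 = 0·1440 + 492; 492 = 8·60 + 12 → 08:12, same day
→ 2025-11-10 08:12 CQX

2025-11-10 08:12 CQX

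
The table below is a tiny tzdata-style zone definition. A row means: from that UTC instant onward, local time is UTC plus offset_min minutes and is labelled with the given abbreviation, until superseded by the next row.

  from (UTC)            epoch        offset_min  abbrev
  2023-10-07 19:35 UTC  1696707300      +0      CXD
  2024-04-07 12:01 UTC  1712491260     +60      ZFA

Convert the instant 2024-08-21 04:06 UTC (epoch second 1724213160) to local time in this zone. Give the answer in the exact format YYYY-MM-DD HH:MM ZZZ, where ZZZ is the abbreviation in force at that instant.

Query: 2024-08-21 04:06 UTC
Rule 2/2 (ZFA, +01:00): 2024-04-07 12:01 UTC ≤ query < +∞
4·60 + 6 + 60 = 306 min
306 = 0·1440 + 306; 306 = 5·60 + 6 → 05:06, same day
→ 2024-08-21 05:06 ZFA

2024-08-21 05:06 ZFA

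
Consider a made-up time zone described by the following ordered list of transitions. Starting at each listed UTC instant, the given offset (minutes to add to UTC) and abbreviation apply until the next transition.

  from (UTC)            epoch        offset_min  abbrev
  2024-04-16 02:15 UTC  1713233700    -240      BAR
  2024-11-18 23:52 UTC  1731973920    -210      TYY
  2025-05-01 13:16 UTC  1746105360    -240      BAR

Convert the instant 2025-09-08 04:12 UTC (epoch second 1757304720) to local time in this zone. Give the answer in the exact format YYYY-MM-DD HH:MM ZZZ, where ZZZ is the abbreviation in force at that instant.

2025-09-08 00:12 BAR

Query: 2025-09-08 04:12 UTC
Rule 3/3 (BAR, -04:00): 2025-05-01 13:16 UTC ≤ query < +∞
4·60 + 12 - 240 = 12 min
12 = 0·1440 + 12; 12 = 0·60 + 12 → 00:12, same day
→ 2025-09-08 00:12 BAR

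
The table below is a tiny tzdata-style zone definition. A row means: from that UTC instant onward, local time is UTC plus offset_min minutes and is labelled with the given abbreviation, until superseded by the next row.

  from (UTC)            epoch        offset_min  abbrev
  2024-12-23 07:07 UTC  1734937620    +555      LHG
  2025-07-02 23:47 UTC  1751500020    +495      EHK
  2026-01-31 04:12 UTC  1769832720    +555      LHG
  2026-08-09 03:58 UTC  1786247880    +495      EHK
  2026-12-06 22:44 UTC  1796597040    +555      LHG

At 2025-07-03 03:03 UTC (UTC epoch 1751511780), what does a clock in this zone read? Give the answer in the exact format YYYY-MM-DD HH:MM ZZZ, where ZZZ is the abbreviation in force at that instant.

Query: 2025-07-03 03:03 UTC
Rule 2/5 (EHK, +08:15): 2025-07-02 23:47 UTC ≤ query < 2026-01-31 04:12 UTC
3·60 + 3 + 495 = 678 min
678 = 0·1440 + 678; 678 = 11·60 + 18 → 11:18, same day
→ 2025-07-03 11:18 EHK

2025-07-03 11:18 EHK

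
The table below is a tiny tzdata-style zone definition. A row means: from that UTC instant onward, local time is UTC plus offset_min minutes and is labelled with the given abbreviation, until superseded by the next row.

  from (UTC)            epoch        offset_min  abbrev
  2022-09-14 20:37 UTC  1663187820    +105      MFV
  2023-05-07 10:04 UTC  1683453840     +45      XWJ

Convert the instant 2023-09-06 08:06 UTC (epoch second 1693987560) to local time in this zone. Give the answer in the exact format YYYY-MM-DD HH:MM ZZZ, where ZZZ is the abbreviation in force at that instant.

2023-09-06 08:51 XWJ

Query: 2023-09-06 08:06 UTC
Rule 2/2 (XWJ, +00:45): 2023-05-07 10:04 UTC ≤ query < +∞
8·60 + 6 + 45 = 531 min
531 = 0·1440 + 531; 531 = 8·60 + 51 → 08:51, same day
→ 2023-09-06 08:51 XWJ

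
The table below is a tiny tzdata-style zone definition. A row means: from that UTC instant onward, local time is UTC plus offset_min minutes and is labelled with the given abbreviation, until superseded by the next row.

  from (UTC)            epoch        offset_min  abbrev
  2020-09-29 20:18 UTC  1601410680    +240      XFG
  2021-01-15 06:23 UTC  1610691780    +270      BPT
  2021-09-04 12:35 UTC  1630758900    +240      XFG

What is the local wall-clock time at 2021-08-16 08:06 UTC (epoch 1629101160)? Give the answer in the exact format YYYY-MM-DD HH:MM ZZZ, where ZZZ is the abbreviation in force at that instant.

Query: 2021-08-16 08:06 UTC
Rule 2/3 (BPT, +04:30): 2021-01-15 06:23 UTC ≤ query < 2021-09-04 12:35 UTC
8·60 + 6 + 270 = 756 min
756 = 0·1440 + 756; 756 = 12·60 + 36 → 12:36, same day
→ 2021-08-16 12:36 BPT

2021-08-16 12:36 BPT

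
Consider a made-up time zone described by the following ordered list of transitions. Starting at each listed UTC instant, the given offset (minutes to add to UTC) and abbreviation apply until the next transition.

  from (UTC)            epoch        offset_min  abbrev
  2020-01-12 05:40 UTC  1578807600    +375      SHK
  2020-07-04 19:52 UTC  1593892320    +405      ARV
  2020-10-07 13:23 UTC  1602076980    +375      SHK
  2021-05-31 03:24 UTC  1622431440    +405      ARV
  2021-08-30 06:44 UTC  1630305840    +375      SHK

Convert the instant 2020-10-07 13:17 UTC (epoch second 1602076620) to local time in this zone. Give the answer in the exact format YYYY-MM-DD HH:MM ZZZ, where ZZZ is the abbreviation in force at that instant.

2020-10-07 20:02 ARV

Query: 2020-10-07 13:17 UTC
Rule 2/5 (ARV, +06:45): 2020-07-04 19:52 UTC ≤ query < 2020-10-07 13:23 UTC
13·60 + 17 + 405 = 1202 min
1202 = 0·1440 + 1202; 1202 = 20·60 + 2 → 20:02, same day
→ 2020-10-07 20:02 ARV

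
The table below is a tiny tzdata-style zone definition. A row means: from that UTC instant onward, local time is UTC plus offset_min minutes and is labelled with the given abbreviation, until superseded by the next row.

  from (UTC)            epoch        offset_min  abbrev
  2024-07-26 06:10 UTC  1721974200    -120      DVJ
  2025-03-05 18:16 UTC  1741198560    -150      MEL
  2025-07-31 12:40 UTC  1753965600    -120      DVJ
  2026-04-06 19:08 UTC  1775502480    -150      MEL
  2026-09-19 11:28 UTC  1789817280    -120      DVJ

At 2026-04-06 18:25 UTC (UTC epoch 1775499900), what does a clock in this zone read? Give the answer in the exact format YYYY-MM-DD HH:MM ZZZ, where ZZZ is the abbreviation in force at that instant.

Query: 2026-04-06 18:25 UTC
Rule 3/5 (DVJ, -02:00): 2025-07-31 12:40 UTC ≤ query < 2026-04-06 19:08 UTC
18·60 + 25 - 120 = 985 min
985 = 0·1440 + 985; 985 = 16·60 + 25 → 16:25, same day
→ 2026-04-06 16:25 DVJ

2026-04-06 16:25 DVJ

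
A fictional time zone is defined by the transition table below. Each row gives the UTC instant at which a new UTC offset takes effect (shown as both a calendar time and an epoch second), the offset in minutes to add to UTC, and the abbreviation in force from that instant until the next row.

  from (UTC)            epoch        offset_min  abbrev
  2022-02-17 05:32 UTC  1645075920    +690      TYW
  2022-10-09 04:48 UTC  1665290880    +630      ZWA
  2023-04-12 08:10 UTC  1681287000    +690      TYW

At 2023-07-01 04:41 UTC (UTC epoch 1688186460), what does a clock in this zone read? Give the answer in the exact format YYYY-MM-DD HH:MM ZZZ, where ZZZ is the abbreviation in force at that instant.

Query: 2023-07-01 04:41 UTC
Rule 3/3 (TYW, +11:30): 2023-04-12 08:10 UTC ≤ query < +∞
4·60 + 41 + 690 = 971 min
971 = 0·1440 + 971; 971 = 16·60 + 11 → 16:11, same day
→ 2023-07-01 16:11 TYW

2023-07-01 16:11 TYW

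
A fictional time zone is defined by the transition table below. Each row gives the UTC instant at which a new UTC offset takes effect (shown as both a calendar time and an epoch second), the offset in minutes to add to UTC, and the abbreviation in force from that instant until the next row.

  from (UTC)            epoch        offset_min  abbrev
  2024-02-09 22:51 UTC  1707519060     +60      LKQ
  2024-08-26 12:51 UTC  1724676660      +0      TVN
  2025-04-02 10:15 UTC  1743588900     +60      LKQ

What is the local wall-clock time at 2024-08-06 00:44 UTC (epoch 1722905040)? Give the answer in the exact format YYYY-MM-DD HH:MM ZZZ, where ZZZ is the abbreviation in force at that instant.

2024-08-06 01:44 LKQ

Query: 2024-08-06 00:44 UTC
Rule 1/3 (LKQ, +01:00): 2024-02-09 22:51 UTC ≤ query < 2024-08-26 12:51 UTC
0·60 + 44 + 60 = 104 min
104 = 0·1440 + 104; 104 = 1·60 + 44 → 01:44, same day
→ 2024-08-06 01:44 LKQ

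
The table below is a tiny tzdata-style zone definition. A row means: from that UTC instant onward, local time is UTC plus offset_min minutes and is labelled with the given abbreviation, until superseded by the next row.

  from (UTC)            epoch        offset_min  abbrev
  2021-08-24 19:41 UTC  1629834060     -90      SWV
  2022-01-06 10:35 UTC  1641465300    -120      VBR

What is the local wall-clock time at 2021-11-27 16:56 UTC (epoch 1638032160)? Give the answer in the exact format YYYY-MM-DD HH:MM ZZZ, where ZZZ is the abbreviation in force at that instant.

2021-11-27 15:26 SWV

Query: 2021-11-27 16:56 UTC
Rule 1/2 (SWV, -01:30): 2021-08-24 19:41 UTC ≤ query < 2022-01-06 10:35 UTC
16·60 + 56 - 90 = 926 min
926 = 0·1440 + 926; 926 = 15·60 + 26 → 15:26, same day
→ 2021-11-27 15:26 SWV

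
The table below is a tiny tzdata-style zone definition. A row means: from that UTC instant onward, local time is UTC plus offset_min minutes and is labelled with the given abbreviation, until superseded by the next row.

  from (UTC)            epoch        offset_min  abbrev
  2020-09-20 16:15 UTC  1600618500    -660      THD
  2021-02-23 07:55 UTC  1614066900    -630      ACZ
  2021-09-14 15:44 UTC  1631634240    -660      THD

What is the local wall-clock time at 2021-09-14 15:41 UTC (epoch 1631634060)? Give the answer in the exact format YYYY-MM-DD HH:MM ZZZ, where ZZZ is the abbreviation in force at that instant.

Query: 2021-09-14 15:41 UTC
Rule 2/3 (ACZ, -10:30): 2021-02-23 07:55 UTC ≤ query < 2021-09-14 15:44 UTC
15·60 + 41 - 630 = 311 min
311 = 0·1440 + 311; 311 = 5·60 + 11 → 05:11, same day
→ 2021-09-14 05:11 ACZ

2021-09-14 05:11 ACZ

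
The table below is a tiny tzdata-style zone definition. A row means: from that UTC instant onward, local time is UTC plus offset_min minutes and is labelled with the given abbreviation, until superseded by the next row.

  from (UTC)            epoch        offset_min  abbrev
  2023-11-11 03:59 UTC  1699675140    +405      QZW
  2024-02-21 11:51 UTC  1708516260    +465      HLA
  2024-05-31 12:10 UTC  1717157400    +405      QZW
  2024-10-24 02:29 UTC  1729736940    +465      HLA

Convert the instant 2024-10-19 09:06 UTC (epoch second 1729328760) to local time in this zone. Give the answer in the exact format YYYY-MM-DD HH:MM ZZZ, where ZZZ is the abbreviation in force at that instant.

2024-10-19 15:51 QZW

Query: 2024-10-19 09:06 UTC
Rule 3/4 (QZW, +06:45): 2024-05-31 12:10 UTC ≤ query < 2024-10-24 02:29 UTC
9·60 + 6 + 405 = 951 min
951 = 0·1440 + 951; 951 = 15·60 + 51 → 15:51, same day
→ 2024-10-19 15:51 QZW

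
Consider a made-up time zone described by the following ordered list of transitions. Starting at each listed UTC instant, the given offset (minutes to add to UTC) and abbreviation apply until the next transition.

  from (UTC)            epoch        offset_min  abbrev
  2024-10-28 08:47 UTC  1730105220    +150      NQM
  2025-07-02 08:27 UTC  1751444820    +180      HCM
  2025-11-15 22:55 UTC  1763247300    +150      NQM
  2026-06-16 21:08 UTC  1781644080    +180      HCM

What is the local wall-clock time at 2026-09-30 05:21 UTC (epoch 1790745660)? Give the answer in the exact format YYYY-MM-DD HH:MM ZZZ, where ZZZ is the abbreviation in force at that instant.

Query: 2026-09-30 05:21 UTC
Rule 4/4 (HCM, +03:00): 2026-06-16 21:08 UTC ≤ query < +∞
5·60 + 21 + 180 = 501 min
501 = 0·1440 + 501; 501 = 8·60 + 21 → 08:21, same day
→ 2026-09-30 08:21 HCM

2026-09-30 08:21 HCM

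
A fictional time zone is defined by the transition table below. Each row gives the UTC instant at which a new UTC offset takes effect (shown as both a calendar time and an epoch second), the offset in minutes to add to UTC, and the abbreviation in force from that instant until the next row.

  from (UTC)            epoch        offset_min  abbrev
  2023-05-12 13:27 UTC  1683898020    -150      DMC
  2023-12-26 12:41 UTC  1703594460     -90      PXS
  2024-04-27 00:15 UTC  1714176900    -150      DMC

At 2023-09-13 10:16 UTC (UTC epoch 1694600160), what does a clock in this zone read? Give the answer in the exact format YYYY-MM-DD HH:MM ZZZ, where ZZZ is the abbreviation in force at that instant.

2023-09-13 07:46 DMC

Query: 2023-09-13 10:16 UTC
Rule 1/3 (DMC, -02:30): 2023-05-12 13:27 UTC ≤ query < 2023-12-26 12:41 UTC
10·60 + 16 - 150 = 466 min
466 = 0·1440 + 466; 466 = 7·60 + 46 → 07:46, same day
→ 2023-09-13 07:46 DMC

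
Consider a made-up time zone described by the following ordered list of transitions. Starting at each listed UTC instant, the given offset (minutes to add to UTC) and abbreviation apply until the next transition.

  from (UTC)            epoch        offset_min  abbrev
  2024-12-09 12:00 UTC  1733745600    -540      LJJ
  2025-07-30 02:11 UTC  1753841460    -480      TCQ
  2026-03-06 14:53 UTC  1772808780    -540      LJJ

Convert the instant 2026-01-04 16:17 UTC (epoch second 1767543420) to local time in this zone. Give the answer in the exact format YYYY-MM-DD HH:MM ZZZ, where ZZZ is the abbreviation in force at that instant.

Query: 2026-01-04 16:17 UTC
Rule 2/3 (TCQ, -08:00): 2025-07-30 02:11 UTC ≤ query < 2026-03-06 14:53 UTC
16·60 + 17 - 480 = 497 min
497 = 0·1440 + 497; 497 = 8·60 + 17 → 08:17, same day
→ 2026-01-04 08:17 TCQ

2026-01-04 08:17 TCQ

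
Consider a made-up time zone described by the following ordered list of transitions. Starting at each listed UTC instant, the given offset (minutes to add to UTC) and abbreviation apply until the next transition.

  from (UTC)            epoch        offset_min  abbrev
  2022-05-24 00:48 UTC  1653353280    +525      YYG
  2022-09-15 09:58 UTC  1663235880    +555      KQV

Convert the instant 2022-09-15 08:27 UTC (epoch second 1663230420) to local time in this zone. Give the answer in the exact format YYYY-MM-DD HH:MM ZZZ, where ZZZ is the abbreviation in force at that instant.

2022-09-15 17:12 YYG

Query: 2022-09-15 08:27 UTC
Rule 1/2 (YYG, +08:45): 2022-05-24 00:48 UTC ≤ query < 2022-09-15 09:58 UTC
8·60 + 27 + 525 = 1032 min
1032 = 0·1440 + 1032; 1032 = 17·60 + 12 → 17:12, same day
→ 2022-09-15 17:12 YYG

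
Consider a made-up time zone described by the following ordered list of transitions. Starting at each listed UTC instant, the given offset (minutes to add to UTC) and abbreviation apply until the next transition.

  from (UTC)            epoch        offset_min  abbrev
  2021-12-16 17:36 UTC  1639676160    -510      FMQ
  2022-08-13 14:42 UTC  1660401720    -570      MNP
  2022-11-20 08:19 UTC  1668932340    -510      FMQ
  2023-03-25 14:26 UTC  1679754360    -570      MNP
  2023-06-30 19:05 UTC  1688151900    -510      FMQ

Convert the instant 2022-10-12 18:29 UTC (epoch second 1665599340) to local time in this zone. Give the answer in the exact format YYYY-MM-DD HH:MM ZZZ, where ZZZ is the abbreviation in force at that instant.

2022-10-12 08:59 MNP

Query: 2022-10-12 18:29 UTC
Rule 2/5 (MNP, -09:30): 2022-08-13 14:42 UTC ≤ query < 2022-11-20 08:19 UTC
18·60 + 29 - 570 = 539 min
539 = 0·1440 + 539; 539 = 8·60 + 59 → 08:59, same day
→ 2022-10-12 08:59 MNP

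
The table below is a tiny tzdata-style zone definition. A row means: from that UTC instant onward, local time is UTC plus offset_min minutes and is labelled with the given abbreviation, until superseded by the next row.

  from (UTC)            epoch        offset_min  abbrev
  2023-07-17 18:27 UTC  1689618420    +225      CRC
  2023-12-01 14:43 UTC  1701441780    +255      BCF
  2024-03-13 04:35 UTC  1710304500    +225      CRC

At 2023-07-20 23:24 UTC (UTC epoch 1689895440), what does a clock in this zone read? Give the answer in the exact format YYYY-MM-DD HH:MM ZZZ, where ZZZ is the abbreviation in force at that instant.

2023-07-21 03:09 CRC

Query: 2023-07-20 23:24 UTC
Rule 1/3 (CRC, +03:45): 2023-07-17 18:27 UTC ≤ query < 2023-12-01 14:43 UTC
23·60 + 24 + 225 = 1629 min
1629 = 1·1440 + 189; 189 = 3·60 + 9 → 03:09, 2023-07-20 + 1 day = 2023-07-21
→ 2023-07-21 03:09 CRC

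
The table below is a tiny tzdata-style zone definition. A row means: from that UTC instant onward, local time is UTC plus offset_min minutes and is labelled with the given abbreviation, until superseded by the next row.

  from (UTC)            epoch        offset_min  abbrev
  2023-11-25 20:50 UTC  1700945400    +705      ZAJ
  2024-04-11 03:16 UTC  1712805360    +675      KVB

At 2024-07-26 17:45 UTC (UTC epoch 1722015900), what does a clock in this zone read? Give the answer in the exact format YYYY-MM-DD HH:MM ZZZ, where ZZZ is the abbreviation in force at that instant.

2024-07-27 05:00 KVB

Query: 2024-07-26 17:45 UTC
Rule 2/2 (KVB, +11:15): 2024-04-11 03:16 UTC ≤ query < +∞
17·60 + 45 + 675 = 1740 min
1740 = 1·1440 + 300; 300 = 5·60 + 0 → 05:00, 2024-07-26 + 1 day = 2024-07-27
→ 2024-07-27 05:00 KVB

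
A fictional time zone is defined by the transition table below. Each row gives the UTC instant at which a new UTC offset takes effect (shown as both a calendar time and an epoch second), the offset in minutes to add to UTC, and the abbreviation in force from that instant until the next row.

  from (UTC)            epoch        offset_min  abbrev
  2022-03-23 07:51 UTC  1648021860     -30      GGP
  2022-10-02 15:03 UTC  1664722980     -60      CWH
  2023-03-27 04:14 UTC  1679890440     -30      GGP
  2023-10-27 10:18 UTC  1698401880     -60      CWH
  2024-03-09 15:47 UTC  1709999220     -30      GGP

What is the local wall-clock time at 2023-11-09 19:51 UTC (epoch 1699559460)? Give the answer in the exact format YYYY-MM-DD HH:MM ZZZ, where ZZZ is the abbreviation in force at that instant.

2023-11-09 18:51 CWH

Query: 2023-11-09 19:51 UTC
Rule 4/5 (CWH, -01:00): 2023-10-27 10:18 UTC ≤ query < 2024-03-09 15:47 UTC
19·60 + 51 - 60 = 1131 min
1131 = 0·1440 + 1131; 1131 = 18·60 + 51 → 18:51, same day
→ 2023-11-09 18:51 CWH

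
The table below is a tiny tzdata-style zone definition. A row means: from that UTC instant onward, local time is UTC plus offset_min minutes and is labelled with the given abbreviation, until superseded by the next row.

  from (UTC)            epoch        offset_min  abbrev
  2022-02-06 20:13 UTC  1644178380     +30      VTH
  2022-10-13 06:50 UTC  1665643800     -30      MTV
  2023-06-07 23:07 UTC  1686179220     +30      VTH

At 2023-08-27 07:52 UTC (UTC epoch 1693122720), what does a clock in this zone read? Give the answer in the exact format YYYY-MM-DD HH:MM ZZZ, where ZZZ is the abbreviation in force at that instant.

2023-08-27 08:22 VTH

Query: 2023-08-27 07:52 UTC
Rule 3/3 (VTH, +00:30): 2023-06-07 23:07 UTC ≤ query < +∞
7·60 + 52 + 30 = 502 min
502 = 0·1440 + 502; 502 = 8·60 + 22 → 08:22, same day
→ 2023-08-27 08:22 VTH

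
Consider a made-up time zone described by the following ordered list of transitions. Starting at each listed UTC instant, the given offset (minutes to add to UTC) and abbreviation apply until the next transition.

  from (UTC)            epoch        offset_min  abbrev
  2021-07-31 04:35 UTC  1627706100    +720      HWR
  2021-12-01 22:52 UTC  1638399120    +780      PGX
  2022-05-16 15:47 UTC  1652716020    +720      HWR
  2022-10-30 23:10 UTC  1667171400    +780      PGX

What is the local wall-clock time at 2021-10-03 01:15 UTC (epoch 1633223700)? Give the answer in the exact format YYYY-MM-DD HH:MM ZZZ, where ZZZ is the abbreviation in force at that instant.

2021-10-03 13:15 HWR

Query: 2021-10-03 01:15 UTC
Rule 1/4 (HWR, +12:00): 2021-07-31 04:35 UTC ≤ query < 2021-12-01 22:52 UTC
1·60 + 15 + 720 = 795 min
795 = 0·1440 + 795; 795 = 13·60 + 15 → 13:15, same day
→ 2021-10-03 13:15 HWR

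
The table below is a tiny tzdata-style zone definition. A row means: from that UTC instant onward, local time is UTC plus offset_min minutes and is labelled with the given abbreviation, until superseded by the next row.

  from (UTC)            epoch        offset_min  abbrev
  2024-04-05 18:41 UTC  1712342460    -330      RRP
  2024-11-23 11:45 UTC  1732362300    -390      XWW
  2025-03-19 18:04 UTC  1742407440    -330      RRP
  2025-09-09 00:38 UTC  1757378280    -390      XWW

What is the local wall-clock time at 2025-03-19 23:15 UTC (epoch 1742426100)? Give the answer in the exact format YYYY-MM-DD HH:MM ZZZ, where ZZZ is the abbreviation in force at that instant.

Query: 2025-03-19 23:15 UTC
Rule 3/4 (RRP, -05:30): 2025-03-19 18:04 UTC ≤ query < 2025-09-09 00:38 UTC
23·60 + 15 - 330 = 1065 min
1065 = 0·1440 + 1065; 1065 = 17·60 + 45 → 17:45, same day
→ 2025-03-19 17:45 RRP

2025-03-19 17:45 RRP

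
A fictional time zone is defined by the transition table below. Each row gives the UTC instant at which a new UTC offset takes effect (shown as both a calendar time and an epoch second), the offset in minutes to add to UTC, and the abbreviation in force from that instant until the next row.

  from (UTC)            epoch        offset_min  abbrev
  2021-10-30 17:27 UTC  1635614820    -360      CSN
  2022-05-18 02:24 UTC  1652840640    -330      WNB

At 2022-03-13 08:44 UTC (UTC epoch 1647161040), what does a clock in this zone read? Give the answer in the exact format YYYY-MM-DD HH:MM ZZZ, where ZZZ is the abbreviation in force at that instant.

2022-03-13 02:44 CSN

Query: 2022-03-13 08:44 UTC
Rule 1/2 (CSN, -06:00): 2021-10-30 17:27 UTC ≤ query < 2022-05-18 02:24 UTC
8·60 + 44 - 360 = 164 min
164 = 0·1440 + 164; 164 = 2·60 + 44 → 02:44, same day
→ 2022-03-13 02:44 CSN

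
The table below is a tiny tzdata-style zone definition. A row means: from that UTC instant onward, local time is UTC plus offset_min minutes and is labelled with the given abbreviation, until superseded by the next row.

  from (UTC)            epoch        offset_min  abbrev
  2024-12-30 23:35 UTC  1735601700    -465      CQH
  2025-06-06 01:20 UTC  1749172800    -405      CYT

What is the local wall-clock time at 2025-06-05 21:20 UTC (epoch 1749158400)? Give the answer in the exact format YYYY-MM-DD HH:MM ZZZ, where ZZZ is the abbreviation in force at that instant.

Query: 2025-06-05 21:20 UTC
Rule 1/2 (CQH, -07:45): 2024-12-30 23:35 UTC ≤ query < 2025-06-06 01:20 UTC
21·60 + 20 - 465 = 815 min
815 = 0·1440 + 815; 815 = 13·60 + 35 → 13:35, same day
→ 2025-06-05 13:35 CQH

2025-06-05 13:35 CQH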